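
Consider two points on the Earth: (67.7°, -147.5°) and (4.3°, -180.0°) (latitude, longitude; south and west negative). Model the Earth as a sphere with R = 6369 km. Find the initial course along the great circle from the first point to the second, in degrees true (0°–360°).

215.6°

θ = atan2( sin Δλ·cos φ₂ ,  cos φ₁ sin φ₂ − sin φ₁ cos φ₂ cos Δλ )
  = atan2(-0.5358, -0.7497) = 215.55°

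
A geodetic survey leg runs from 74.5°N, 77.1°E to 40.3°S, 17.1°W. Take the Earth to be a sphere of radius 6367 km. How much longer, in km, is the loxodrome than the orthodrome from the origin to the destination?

435 km

Great circle: cos σ = sin φ₁ sin φ₂ + cos φ₁ cos φ₂ cos Δλ,  σ = 2.2629 rad → d_gc = 14408.2 km
Rhumb line: Δψ = -2.7642, q = Δφ/Δψ = 0.7249, d_rh = R√(Δφ²+q²Δλ²) = 14843.2 km
Excess = 14843.2 − 14408.2 = 435.0 ≈ 435 km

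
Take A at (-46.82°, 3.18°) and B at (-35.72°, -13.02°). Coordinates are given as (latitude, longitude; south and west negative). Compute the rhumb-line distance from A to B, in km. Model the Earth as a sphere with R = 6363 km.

Δψ = ln[tan(π/4+φ₂/2)/tan(π/4+φ₁/2)] = +0.2588;  Δφ = +0.1937 rad,  Δλ = -0.2827 rad
q = Δφ/Δψ = 0.7486
d = R·√(Δφ² + q²Δλ²) = 6363·0.28694 = 1826 km

1826 km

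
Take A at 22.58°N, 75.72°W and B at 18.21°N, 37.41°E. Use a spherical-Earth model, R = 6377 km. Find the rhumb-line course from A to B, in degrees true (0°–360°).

Δψ = ln[tan(π/4+φ₂/2)/tan(π/4+φ₁/2)] = -0.0814
Δλ = +1.9745 rad (taken the short way round)
course = atan2(Δλ, Δψ) = 92.36°

92.4°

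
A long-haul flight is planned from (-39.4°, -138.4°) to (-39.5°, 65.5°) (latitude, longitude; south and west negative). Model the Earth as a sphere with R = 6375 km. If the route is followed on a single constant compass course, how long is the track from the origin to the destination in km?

13412 km

Δψ = ln[tan(π/4+φ₂/2)/tan(π/4+φ₁/2)] = -0.0023;  Δφ = -0.0017 rad,  Δλ = -2.7245 rad
q = Δφ/Δψ = 0.7722
d = R·√(Δφ² + q²Δλ²) = 6375·2.10377 = 13412 km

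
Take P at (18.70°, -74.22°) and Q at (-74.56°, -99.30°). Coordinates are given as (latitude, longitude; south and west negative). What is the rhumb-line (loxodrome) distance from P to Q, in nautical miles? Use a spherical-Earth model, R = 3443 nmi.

Δψ = ln[tan(π/4+φ₂/2)/tan(π/4+φ₁/2)] = -2.3307;  Δφ = -1.6277 rad,  Δλ = -0.4377 rad
q = Δφ/Δψ = 0.6984
d = R·√(Δφ² + q²Δλ²) = 3443·1.65615 = 5702 nmi

5702 nmi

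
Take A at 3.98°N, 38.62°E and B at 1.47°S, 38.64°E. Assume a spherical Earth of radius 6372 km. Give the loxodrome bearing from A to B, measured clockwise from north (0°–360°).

Meridional parts: M(φ₁)=+0.0695, M(φ₂)=-0.0257 → ΔM = -0.0952;  Δλ = +0.0003 rad
tan C = Δλ / ΔM = -0.0037 → C = 179.79°

179.8°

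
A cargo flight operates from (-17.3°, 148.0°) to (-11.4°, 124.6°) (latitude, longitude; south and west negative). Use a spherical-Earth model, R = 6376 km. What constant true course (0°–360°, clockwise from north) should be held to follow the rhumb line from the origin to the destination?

284.6°

Meridional parts: M(φ₁)=-0.3066, M(φ₂)=-0.2003 → ΔM = +0.1063;  Δλ = -0.4084 rad
tan C = Δλ / ΔM = -3.8404 → C = 284.59°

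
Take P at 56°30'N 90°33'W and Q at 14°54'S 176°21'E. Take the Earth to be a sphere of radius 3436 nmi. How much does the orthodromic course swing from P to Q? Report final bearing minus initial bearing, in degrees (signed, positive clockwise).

-49.6°

At departure: θ₁ = atan2(sin Δλ cos φ₂, cos φ₁ sin φ₂ − sin φ₁ cos φ₂ cos Δλ) = 264.18°
At arrival: θ₂ = atan2(sin Δλ cos φ₁, −cos φ₂ sin φ₁ + sin φ₂ cos φ₁ cos Δλ) = 214.62°
Δθ = θ₂ − θ₁ = -49.6°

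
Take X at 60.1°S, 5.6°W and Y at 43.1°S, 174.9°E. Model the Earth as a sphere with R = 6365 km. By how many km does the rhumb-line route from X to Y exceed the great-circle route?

Great circle: cos σ = sin φ₁ sin φ₂ + cos φ₁ cos φ₂ cos Δλ,  σ = 1.3404 rad → d_gc = 8531.6 km
Rhumb line: Δψ = +0.4852, q = Δφ/Δψ = 0.6115, d_rh = R√(Δφ²+q²Δλ²) = 12338.7 km
Excess = 12338.7 − 8531.6 = 3807.1 ≈ 3807 km

3807 km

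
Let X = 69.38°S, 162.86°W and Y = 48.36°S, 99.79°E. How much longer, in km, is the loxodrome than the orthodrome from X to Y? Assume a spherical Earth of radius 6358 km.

536 km

Great circle: cos σ = sin φ₁ sin φ₂ + cos φ₁ cos φ₂ cos Δλ,  σ = 0.8372 rad → d_gc = 5323.1 km
Rhumb line: Δψ = +0.7373, q = Δφ/Δψ = 0.4976, d_rh = R√(Δφ²+q²Δλ²) = 5859.2 km
Excess = 5859.2 − 5323.1 = 536.1 ≈ 536 km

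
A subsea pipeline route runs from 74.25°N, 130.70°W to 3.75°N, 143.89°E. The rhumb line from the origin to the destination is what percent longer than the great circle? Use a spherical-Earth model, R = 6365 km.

Great circle: σ = 1.4861 rad → d_gc = Rσ = 9458.8 km
Rhumb: Δφ = -1.2305, Δλ = -1.4907, Δψ = -1.9127, q = Δφ/Δψ = 0.6433 → d_rh = R√(Δφ²+q²Δλ²) = 9929.5 km
Excess = (9929.5 − 9458.8) / 9458.8 = 470.7 / 9458.8 = 4.98% ≈ 5.0%

5.0%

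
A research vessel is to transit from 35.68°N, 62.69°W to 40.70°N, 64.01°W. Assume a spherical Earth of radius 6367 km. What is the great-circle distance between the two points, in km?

cos σ = sin φ₁ sin φ₂ + cos φ₁ cos φ₂ cos Δλ
      = sin(35.68°)sin(40.70°) + cos(35.68°)cos(40.70°)cos(-1.32°) = 0.9960
σ = 5.126° → d = Rσ = 6367·0.08946 = 570 km

570 km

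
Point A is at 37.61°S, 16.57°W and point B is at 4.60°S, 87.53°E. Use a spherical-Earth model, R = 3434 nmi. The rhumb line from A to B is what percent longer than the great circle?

2.7%

Great circle: σ = 1.7147 rad → d_gc = Rσ = 5888.3 nmi
Rhumb: Δφ = +0.5761, Δλ = +1.8169, Δψ = +0.6290, q = Δφ/Δψ = 0.9159 → d_rh = R√(Δφ²+q²Δλ²) = 6047.6 nmi
Excess = (6047.6 − 5888.3) / 5888.3 = 159.3 / 5888.3 = 2.71% ≈ 2.7%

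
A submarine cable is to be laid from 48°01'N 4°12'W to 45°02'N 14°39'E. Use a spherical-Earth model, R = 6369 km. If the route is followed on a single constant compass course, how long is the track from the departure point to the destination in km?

1479 km

Rhumb course C = atan2(Δλ, Δψ) with Δψ = ln[tan(π/4+φ₂/2)/tan(π/4+φ₁/2)] = -0.0757, Δλ = +0.3290 → C = 102.96°
d = R·|Δφ| / |cos C| = 6369·0.05207 / 0.22425 = 1479 km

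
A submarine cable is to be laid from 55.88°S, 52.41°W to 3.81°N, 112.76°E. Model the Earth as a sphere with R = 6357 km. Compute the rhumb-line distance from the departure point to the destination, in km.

Δψ = ln[tan(π/4+φ₂/2)/tan(π/4+φ₁/2)] = +1.2479;  Δφ = +1.0418 rad,  Δλ = +2.8828 rad
q = Δφ/Δψ = 0.8349
d = R·√(Δφ² + q²Δλ²) = 6357·2.62251 = 16671 km

16671 km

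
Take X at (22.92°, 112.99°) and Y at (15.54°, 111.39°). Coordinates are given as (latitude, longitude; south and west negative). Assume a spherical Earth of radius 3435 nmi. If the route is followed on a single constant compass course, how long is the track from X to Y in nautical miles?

452 nmi

Δψ = ln[tan(π/4+φ₂/2)/tan(π/4+φ₁/2)] = -0.1365;  Δφ = -0.1288 rad,  Δλ = -0.0279 rad
q = Δφ/Δψ = 0.9434
d = R·√(Δφ² + q²Δλ²) = 3435·0.13147 = 452 nmi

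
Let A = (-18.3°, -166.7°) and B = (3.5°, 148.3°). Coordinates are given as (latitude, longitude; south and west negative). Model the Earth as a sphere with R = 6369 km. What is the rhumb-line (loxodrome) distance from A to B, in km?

Rhumb course C = atan2(Δλ, Δψ) with Δψ = ln[tan(π/4+φ₂/2)/tan(π/4+φ₁/2)] = +0.3861, Δλ = -0.7854 → C = 296.18°
d = R·|Δφ| / |cos C| = 6369·0.38048 / 0.44116 = 5493 km

5493 km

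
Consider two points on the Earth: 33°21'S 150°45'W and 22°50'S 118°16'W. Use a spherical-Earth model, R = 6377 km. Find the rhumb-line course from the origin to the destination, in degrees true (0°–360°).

69.8°

Meridional parts: M(φ₁)=-0.6180, M(φ₂)=-0.4095 → ΔM = +0.2085;  Δλ = +0.5669 rad
tan C = Δλ / ΔM = +2.7189 → C = 69.81°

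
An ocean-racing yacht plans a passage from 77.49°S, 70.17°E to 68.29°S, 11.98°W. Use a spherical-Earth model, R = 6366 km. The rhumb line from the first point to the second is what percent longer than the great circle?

Great circle: σ = 0.4079 rad → d_gc = Rσ = 2596.7 km
Rhumb: Δφ = +0.1606, Δλ = -1.4338, Δψ = +0.5593, q = Δφ/Δψ = 0.2871 → d_rh = R√(Δφ²+q²Δλ²) = 2812.6 km
Excess = (2812.6 − 2596.7) / 2596.7 = 215.9 / 2596.7 = 8.31% ≈ 8.3%

8.3%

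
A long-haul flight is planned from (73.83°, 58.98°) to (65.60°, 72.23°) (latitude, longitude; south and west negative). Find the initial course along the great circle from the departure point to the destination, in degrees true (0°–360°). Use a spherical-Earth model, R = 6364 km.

144.5°

N = sin Δλ·cos φ₂ = +0.0947;  D = cos φ₁ sin φ₂ − sin φ₁ cos φ₂ cos Δλ = -0.1326
initial course = atan2(N, D) = 144.47°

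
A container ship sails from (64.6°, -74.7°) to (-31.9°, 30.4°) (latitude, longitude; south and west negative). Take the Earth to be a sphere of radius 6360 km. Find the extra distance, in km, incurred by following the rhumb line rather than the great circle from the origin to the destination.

423 km

Great circle: cos σ = sin φ₁ sin φ₂ + cos φ₁ cos φ₂ cos Δλ,  σ = 2.1800 rad → d_gc = 13864.8 km
Rhumb line: Δψ = -2.0780, q = Δφ/Δψ = 0.8105, d_rh = R√(Δφ²+q²Δλ²) = 14288.1 km
Excess = 14288.1 − 13864.8 = 423.3 ≈ 423 km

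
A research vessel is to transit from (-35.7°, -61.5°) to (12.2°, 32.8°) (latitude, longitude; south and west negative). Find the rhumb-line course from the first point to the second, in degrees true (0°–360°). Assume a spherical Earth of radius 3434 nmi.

61.8°

Meridional parts: M(φ₁)=-0.6678, M(φ₂)=+0.2146 → ΔM = +0.8824;  Δλ = +1.6458 rad
tan C = Δλ / ΔM = +1.8652 → C = 61.80°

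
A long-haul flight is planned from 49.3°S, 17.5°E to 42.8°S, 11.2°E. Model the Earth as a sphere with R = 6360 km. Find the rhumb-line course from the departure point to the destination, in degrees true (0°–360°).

326.1°

Δψ = ln[tan(π/4+φ₂/2)/tan(π/4+φ₁/2)] = +0.1637
Δλ = -0.1100 rad (taken the short way round)
course = atan2(Δλ, Δψ) = 326.12°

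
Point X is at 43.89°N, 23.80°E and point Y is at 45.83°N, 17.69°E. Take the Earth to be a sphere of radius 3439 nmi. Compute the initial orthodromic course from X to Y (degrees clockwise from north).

N = sin Δλ·cos φ₂ = -0.0742;  D = cos φ₁ sin φ₂ − sin φ₁ cos φ₂ cos Δλ = +0.0366
initial course = atan2(N, D) = 296.26°

296.3°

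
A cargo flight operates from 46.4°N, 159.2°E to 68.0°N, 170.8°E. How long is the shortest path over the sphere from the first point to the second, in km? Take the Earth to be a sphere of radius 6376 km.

2493 km

Haversine: a = sin²(Δφ/2)+cos φ₁ cos φ₂ sin²(Δλ/2) = 0.03775;  σ = 2·atan2(√a,√(1−a))
σ = 22.407° → d = Rσ = 6376·0.39107 = 2493 km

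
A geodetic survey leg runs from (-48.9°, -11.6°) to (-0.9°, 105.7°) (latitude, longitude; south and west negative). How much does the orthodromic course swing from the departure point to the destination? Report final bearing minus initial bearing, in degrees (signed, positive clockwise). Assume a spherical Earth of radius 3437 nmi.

-74.2°

At departure: θ₁ = atan2(sin Δλ cos φ₂, cos φ₁ sin φ₂ − sin φ₁ cos φ₂ cos Δλ) = 111.83°
At arrival: θ₂ = atan2(sin Δλ cos φ₁, −cos φ₂ sin φ₁ + sin φ₂ cos φ₁ cos Δλ) = 37.61°
Δθ = θ₂ − θ₁ = -74.2°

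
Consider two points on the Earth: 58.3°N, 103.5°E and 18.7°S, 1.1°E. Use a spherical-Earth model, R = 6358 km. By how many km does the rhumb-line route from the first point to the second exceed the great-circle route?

386 km

Great circle: cos σ = sin φ₁ sin φ₂ + cos φ₁ cos φ₂ cos Δλ,  σ = 1.9602 rad → d_gc = 12463.1 km
Rhumb line: Δψ = -1.5914, q = Δφ/Δψ = 0.8445, d_rh = R√(Δφ²+q²Δλ²) = 12848.7 km
Excess = 12848.7 − 12463.1 = 385.6 ≈ 386 km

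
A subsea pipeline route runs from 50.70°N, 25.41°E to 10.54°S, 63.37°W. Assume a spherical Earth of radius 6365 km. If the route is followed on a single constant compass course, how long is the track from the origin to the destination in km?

11026 km

Rhumb course C = atan2(Δλ, Δψ) with Δψ = ln[tan(π/4+φ₂/2)/tan(π/4+φ₁/2)] = -1.2148, Δλ = -1.5495 → C = 231.90°
d = R·|Δφ| / |cos C| = 6365·1.06884 / 0.61699 = 11026 km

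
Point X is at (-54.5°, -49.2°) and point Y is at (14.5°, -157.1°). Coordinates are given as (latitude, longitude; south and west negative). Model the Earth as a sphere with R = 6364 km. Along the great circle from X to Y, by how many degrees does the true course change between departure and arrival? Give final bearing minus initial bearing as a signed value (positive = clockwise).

Initial bearing θ₁ = atan2(sin Δλ cos φ₂, cos φ₁ sin φ₂ − sin φ₁ cos φ₂ cos Δλ) = 264.00°
Final bearing θ₂ = (initial bearing from the destination back to the start) + 180° = 323.38°
Δθ = θ₂ − θ₁ = +59.4°

+59.4°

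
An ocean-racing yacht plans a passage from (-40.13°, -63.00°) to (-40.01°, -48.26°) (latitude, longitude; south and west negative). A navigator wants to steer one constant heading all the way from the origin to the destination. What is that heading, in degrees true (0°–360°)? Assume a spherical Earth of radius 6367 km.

Δψ = ln[tan(π/4+φ₂/2)/tan(π/4+φ₁/2)] = +0.0027
Δλ = +0.2573 rad (taken the short way round)
course = atan2(Δλ, Δψ) = 89.39°

89.4°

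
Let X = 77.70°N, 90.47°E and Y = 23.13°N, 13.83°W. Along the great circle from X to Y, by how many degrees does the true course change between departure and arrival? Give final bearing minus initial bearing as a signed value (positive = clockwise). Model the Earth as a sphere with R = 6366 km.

At departure: θ₁ = atan2(sin Δλ cos φ₂, cos φ₁ sin φ₂ − sin φ₁ cos φ₂ cos Δλ) = 288.93°
At arrival: θ₂ = atan2(sin Δλ cos φ₁, −cos φ₂ sin φ₁ + sin φ₂ cos φ₁ cos Δλ) = 192.66°
Δθ = θ₂ − θ₁ = -96.3°

-96.3°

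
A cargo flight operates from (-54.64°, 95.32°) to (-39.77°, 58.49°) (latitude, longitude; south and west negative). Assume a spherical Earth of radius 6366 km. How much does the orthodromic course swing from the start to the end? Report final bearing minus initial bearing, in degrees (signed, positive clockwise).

+27.7°

Initial bearing θ₁ = atan2(sin Δλ cos φ₂, cos φ₁ sin φ₂ − sin φ₁ cos φ₂ cos Δλ) = 285.93°
Final bearing θ₂ = (initial bearing from the destination back to the start) + 180° = 313.61°
Δθ = θ₂ − θ₁ = +27.7°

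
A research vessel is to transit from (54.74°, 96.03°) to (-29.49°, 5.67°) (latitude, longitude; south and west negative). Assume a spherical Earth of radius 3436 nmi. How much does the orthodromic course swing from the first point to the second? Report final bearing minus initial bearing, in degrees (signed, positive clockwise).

-33.0°

At departure: θ₁ = atan2(sin Δλ cos φ₂, cos φ₁ sin φ₂ − sin φ₁ cos φ₂ cos Δλ) = 252.18°
At arrival: θ₂ = atan2(sin Δλ cos φ₁, −cos φ₂ sin φ₁ + sin φ₂ cos φ₁ cos Δλ) = 219.15°
Δθ = θ₂ − θ₁ = -33.0°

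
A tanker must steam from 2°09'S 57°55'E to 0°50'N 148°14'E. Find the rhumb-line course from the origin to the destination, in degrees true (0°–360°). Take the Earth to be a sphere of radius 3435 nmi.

88.1°

Δψ = ln[tan(π/4+φ₂/2)/tan(π/4+φ₁/2)] = +0.0521
Δλ = +1.5763 rad (taken the short way round)
course = atan2(Δλ, Δψ) = 88.11°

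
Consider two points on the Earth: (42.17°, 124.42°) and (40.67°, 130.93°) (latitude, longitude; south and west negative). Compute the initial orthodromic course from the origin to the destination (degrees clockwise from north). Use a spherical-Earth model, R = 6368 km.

104.9°

N = sin Δλ·cos φ₂ = +0.0860;  D = cos φ₁ sin φ₂ − sin φ₁ cos φ₂ cos Δλ = -0.0229
initial course = atan2(N, D) = 104.91°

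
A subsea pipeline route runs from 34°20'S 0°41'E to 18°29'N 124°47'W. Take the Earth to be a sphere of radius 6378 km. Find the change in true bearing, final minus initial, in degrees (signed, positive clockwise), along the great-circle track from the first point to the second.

At departure: θ₁ = atan2(sin Δλ cos φ₂, cos φ₁ sin φ₂ − sin φ₁ cos φ₂ cos Δλ) = 266.40°
At arrival: θ₂ = atan2(sin Δλ cos φ₁, −cos φ₂ sin φ₁ + sin φ₂ cos φ₁ cos Δλ) = 299.66°
Δθ = θ₂ − θ₁ = +33.3°

+33.3°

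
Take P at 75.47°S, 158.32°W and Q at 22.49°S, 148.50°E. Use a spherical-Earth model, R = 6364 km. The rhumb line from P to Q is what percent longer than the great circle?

Great circle: σ = 1.0365 rad → d_gc = Rσ = 6596.5 km
Rhumb: Δφ = +0.9247, Δλ = -0.9282, Δψ = +1.6568, q = Δφ/Δψ = 0.5581 → d_rh = R√(Δφ²+q²Δλ²) = 6745.2 km
Excess = (6745.2 − 6596.5) / 6596.5 = 148.7 / 6596.5 = 2.254% ≈ 2.3%

2.3%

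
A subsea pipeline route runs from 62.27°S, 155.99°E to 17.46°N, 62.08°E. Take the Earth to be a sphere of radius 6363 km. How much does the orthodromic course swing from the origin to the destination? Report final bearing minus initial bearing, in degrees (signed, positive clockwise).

Initial bearing θ₁ = atan2(sin Δλ cos φ₂, cos φ₁ sin φ₂ − sin φ₁ cos φ₂ cos Δλ) = 274.93°
Final bearing θ₂ = (initial bearing from the destination back to the start) + 180° = 330.92°
Δθ = θ₂ − θ₁ = +56.0°

+56.0°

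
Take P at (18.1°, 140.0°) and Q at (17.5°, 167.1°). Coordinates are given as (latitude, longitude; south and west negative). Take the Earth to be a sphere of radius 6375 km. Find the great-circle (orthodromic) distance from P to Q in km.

cos σ = sin φ₁ sin φ₂ + cos φ₁ cos φ₂ cos Δλ
      = sin(18.10°)sin(17.50°) + cos(18.10°)cos(17.50°)cos(27.10°) = 0.9004
σ = 25.787° → d = Rσ = 6375·0.45006 = 2869 km

2869 km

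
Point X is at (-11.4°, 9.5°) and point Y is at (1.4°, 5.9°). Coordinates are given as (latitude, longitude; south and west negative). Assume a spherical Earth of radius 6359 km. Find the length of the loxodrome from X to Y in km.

1475 km

Rhumb course C = atan2(Δλ, Δψ) with Δψ = ln[tan(π/4+φ₂/2)/tan(π/4+φ₁/2)] = +0.2247, Δλ = -0.0628 → C = 344.38°
d = R·|Δφ| / |cos C| = 6359·0.22340 / 0.96307 = 1475 km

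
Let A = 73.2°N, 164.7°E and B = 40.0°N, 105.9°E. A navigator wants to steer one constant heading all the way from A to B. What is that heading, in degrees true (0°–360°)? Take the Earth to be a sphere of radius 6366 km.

221.7°

Meridional parts: M(φ₁)=+1.9128, M(φ₂)=+0.7629 → ΔM = -1.1499;  Δλ = -1.0263 rad
tan C = Δλ / ΔM = +0.8925 → C = 221.75°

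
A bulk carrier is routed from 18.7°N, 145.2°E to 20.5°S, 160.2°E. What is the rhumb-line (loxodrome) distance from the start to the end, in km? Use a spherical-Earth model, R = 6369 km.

4654 km

Rhumb course C = atan2(Δλ, Δψ) with Δψ = ln[tan(π/4+φ₂/2)/tan(π/4+φ₁/2)] = -0.6980, Δλ = +0.2618 → C = 159.44°
d = R·|Δφ| / |cos C| = 6369·0.68417 / 0.93631 = 4654 km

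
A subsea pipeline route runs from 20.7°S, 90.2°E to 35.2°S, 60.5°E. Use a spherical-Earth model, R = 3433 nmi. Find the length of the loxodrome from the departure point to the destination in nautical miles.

Rhumb course C = atan2(Δλ, Δψ) with Δψ = ln[tan(π/4+φ₂/2)/tan(π/4+φ₁/2)] = -0.2877, Δλ = -0.5184 → C = 240.97°
d = R·|Δφ| / |cos C| = 3433·0.25307 / 0.48527 = 1790 nmi

1790 nmi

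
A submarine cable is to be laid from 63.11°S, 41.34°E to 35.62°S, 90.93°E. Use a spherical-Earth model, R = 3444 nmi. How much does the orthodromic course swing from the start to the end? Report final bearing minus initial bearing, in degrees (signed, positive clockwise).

Initial bearing θ₁ = atan2(sin Δλ cos φ₂, cos φ₁ sin φ₂ − sin φ₁ cos φ₂ cos Δλ) = 71.54°
Final bearing θ₂ = (initial bearing from the destination back to the start) + 180° = 31.85°
Δθ = θ₂ − θ₁ = -39.7°

-39.7°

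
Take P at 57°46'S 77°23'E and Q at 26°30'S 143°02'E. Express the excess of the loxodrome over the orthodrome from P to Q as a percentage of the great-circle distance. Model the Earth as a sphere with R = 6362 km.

2.8%

Great circle: σ = 0.9591 rad → d_gc = Rσ = 6101.9 km
Rhumb: Δφ = +0.5457, Δλ = +1.1458, Δψ = +0.7616, q = Δφ/Δψ = 0.7166 → d_rh = R√(Δφ²+q²Δλ²) = 6272.0 km
Excess = (6272.0 − 6101.9) / 6101.9 = 170.1 / 6101.9 = 2.79% ≈ 2.8%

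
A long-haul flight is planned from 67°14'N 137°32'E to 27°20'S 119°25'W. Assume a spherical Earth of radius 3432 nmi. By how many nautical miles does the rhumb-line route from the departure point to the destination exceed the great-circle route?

Great circle: cos σ = sin φ₁ sin φ₂ + cos φ₁ cos φ₂ cos Δλ,  σ = 2.0956 rad → d_gc = 7191.99 nmi
Rhumb line: Δψ = -2.0991, q = Δφ/Δψ = 0.7863, d_rh = R√(Δφ²+q²Δλ²) = 7459.51 nmi
Excess = 7459.51 − 7191.99 = 267.52 ≈ 268 nmi

268 nmi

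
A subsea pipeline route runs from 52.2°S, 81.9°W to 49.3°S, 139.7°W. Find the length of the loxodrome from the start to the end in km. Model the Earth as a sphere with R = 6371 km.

Δψ = ln[tan(π/4+φ₂/2)/tan(π/4+φ₁/2)] = +0.0800;  Δφ = +0.0506 rad,  Δλ = -1.0088 rad
q = Δφ/Δψ = 0.6324
d = R·√(Δφ² + q²Δλ²) = 6371·0.64001 = 4077 km

4077 km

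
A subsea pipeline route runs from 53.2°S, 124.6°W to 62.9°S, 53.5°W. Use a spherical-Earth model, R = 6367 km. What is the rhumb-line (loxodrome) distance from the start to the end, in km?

4288 km

Δψ = ln[tan(π/4+φ₂/2)/tan(π/4+φ₁/2)] = -0.3223;  Δφ = -0.1693 rad,  Δλ = +1.2409 rad
q = Δφ/Δψ = 0.5253
d = R·√(Δφ² + q²Δλ²) = 6367·0.67345 = 4288 km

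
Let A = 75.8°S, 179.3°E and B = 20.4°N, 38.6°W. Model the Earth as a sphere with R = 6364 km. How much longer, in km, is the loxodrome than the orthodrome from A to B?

1742 km

Great circle: cos σ = sin φ₁ sin φ₂ + cos φ₁ cos φ₂ cos Δλ,  σ = 2.1169 rad → d_gc = 13471.9 km
Rhumb line: Δψ = +2.4468, q = Δφ/Δψ = 0.6862, d_rh = R√(Δφ²+q²Δλ²) = 15214.3 km
Excess = 15214.3 − 13471.9 = 1742.4 ≈ 1742 km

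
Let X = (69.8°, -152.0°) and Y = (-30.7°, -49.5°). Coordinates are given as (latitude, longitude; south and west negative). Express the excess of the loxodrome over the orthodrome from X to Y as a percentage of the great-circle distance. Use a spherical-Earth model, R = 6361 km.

Great circle: σ = 2.1453 rad → d_gc = Rσ = 13646.1 km
Rhumb: Δφ = -1.7541, Δλ = +1.7890, Δψ = -2.2887, q = Δφ/Δψ = 0.7664 → d_rh = R√(Δφ²+q²Δλ²) = 14161.6 km
Excess = (14161.6 − 13646.1) / 13646.1 = 515.5 / 13646.1 = 3.78% ≈ 3.8%

3.8%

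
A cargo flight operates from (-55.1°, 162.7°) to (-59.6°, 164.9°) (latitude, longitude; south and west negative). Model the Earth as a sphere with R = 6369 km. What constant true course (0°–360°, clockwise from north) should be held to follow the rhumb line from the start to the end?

Meridional parts: M(φ₁)=-1.1573, M(φ₂)=-1.3031 → ΔM = -0.1458;  Δλ = +0.0384 rad
tan C = Δλ / ΔM = -0.2634 → C = 165.25°

165.2°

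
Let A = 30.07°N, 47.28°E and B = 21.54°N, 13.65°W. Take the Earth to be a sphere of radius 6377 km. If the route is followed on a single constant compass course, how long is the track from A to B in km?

6170 km

Δψ = ln[tan(π/4+φ₂/2)/tan(π/4+φ₁/2)] = -0.1656;  Δφ = -0.1489 rad,  Δλ = -1.0634 rad
q = Δφ/Δψ = 0.8991
d = R·√(Δφ² + q²Δλ²) = 6377·0.96761 = 6170 km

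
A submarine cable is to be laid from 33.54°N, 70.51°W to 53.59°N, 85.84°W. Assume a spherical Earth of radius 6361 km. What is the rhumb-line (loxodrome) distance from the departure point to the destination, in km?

Δψ = ln[tan(π/4+φ₂/2)/tan(π/4+φ₁/2)] = +0.4901;  Δφ = +0.3499 rad,  Δλ = -0.2676 rad
q = Δφ/Δψ = 0.7141
d = R·√(Δφ² + q²Δλ²) = 6361·0.39870 = 2536 km

2536 km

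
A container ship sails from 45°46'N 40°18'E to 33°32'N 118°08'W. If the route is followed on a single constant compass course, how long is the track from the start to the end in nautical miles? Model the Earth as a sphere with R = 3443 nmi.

7334 nmi

Δψ = ln[tan(π/4+φ₂/2)/tan(π/4+φ₁/2)] = -0.2786;  Δφ = -0.2135 rad,  Δλ = -2.7652 rad
q = Δφ/Δψ = 0.7665
d = R·√(Δφ² + q²Δλ²) = 3443·2.13016 = 7334 nmi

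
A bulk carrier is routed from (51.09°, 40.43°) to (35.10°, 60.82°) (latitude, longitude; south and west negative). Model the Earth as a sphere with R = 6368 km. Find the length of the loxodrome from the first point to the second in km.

2418 km

Δψ = ln[tan(π/4+φ₂/2)/tan(π/4+φ₁/2)] = -0.3857;  Δφ = -0.2791 rad,  Δλ = +0.3559 rad
q = Δφ/Δψ = 0.7237
d = R·√(Δφ² + q²Δλ²) = 6368·0.37974 = 2418 km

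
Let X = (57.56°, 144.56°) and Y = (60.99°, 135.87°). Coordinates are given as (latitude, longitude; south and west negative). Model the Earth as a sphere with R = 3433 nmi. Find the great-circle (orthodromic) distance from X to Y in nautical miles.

cos σ = sin φ₁ sin φ₂ + cos φ₁ cos φ₂ cos Δλ
      = sin(57.56°)sin(60.99°) + cos(57.56°)cos(60.99°)cos(-8.69°) = 0.9952
σ = 5.603° → d = Rσ = 3433·0.09779 = 336 nmi

336 nmi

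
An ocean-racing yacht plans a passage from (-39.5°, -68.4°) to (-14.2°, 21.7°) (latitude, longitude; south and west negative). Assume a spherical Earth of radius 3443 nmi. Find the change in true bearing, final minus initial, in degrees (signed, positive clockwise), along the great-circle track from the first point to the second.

-49.8°

Initial bearing θ₁ = atan2(sin Δλ cos φ₂, cos φ₁ sin φ₂ − sin φ₁ cos φ₂ cos Δλ) = 101.11°
Final bearing θ₂ = (initial bearing from the destination back to the start) + 180° = 51.35°
Δθ = θ₂ − θ₁ = -49.8°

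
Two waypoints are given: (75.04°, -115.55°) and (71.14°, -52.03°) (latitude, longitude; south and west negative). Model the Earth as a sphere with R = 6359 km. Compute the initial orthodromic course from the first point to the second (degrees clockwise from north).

70.0°

N = sin Δλ·cos φ₂ = +0.2893;  D = cos φ₁ sin φ₂ − sin φ₁ cos φ₂ cos Δλ = +0.1050
initial course = atan2(N, D) = 70.05°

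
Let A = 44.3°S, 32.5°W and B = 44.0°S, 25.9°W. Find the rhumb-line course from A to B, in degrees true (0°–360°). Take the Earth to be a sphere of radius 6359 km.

Δψ = ln[tan(π/4+φ₂/2)/tan(π/4+φ₁/2)] = +0.0073
Δλ = +0.1152 rad (taken the short way round)
course = atan2(Δλ, Δψ) = 86.38°

86.4°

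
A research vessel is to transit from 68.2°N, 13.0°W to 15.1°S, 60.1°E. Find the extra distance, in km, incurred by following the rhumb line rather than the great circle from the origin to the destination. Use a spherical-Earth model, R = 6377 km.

Great circle: cos σ = sin φ₁ sin φ₂ + cos φ₁ cos φ₂ cos Δλ,  σ = 1.7089 rad → d_gc = 10897.5 km
Rhumb line: Δψ = -1.9139, q = Δφ/Δψ = 0.7596, d_rh = R√(Δφ²+q²Δλ²) = 11142.3 km
Excess = 11142.3 − 10897.5 = 244.8 ≈ 245 km

245 km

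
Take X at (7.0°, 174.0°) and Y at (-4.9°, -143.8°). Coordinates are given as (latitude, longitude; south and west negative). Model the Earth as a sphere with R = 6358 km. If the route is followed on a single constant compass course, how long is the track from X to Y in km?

Rhumb course C = atan2(Δλ, Δψ) with Δψ = ln[tan(π/4+φ₂/2)/tan(π/4+φ₁/2)] = -0.2081, Δλ = +0.7365 → C = 105.78°
d = R·|Δφ| / |cos C| = 6358·0.20769 / 0.27190 = 4857 km

4857 km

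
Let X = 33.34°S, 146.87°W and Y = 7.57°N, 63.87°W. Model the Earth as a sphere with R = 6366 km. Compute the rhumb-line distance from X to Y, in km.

Rhumb course C = atan2(Δλ, Δψ) with Δψ = ln[tan(π/4+φ₂/2)/tan(π/4+φ₁/2)] = +0.7503, Δλ = +1.4486 → C = 62.62°
d = R·|Δφ| / |cos C| = 6366·0.71401 / 0.45992 = 9883 km

9883 km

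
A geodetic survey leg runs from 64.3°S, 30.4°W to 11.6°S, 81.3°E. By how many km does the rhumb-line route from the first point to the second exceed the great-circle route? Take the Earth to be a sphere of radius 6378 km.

859 km

Great circle: cos σ = sin φ₁ sin φ₂ + cos φ₁ cos φ₂ cos Δλ,  σ = 1.5467 rad → d_gc = 9864.7 km
Rhumb line: Δψ = +1.2741, q = Δφ/Δψ = 0.7219, d_rh = R√(Δφ²+q²Δλ²) = 10723.5 km
Excess = 10723.5 − 9864.7 = 858.8 ≈ 859 km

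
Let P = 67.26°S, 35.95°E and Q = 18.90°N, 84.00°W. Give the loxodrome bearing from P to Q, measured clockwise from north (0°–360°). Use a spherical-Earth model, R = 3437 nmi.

Meridional parts: M(φ₁)=-1.6040, M(φ₂)=+0.3360 → ΔM = +1.9400;  Δλ = -2.0935 rad
tan C = Δλ / ΔM = -1.0791 → C = 312.82°

312.8°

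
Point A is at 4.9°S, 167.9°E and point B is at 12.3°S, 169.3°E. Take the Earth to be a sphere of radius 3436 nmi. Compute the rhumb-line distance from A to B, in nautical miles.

451 nmi

Rhumb course C = atan2(Δλ, Δψ) with Δψ = ln[tan(π/4+φ₂/2)/tan(π/4+φ₁/2)] = -0.1307, Δλ = +0.0244 → C = 169.41°
d = R·|Δφ| / |cos C| = 3436·0.12915 / 0.98297 = 451 nmi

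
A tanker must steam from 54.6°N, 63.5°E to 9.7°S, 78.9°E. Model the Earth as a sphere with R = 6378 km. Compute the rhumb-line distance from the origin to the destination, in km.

7306 km

Rhumb course C = atan2(Δλ, Δψ) with Δψ = ln[tan(π/4+φ₂/2)/tan(π/4+φ₁/2)] = -1.3122, Δλ = +0.2688 → C = 168.42°
d = R·|Δφ| / |cos C| = 6378·1.12225 / 0.97966 = 7306 km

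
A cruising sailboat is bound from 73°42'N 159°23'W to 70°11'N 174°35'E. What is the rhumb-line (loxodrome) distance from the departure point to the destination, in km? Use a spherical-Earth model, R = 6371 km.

976 km

Δψ = ln[tan(π/4+φ₂/2)/tan(π/4+φ₁/2)] = -0.1986;  Δφ = -0.0614 rad,  Δλ = -0.4544 rad
q = Δφ/Δψ = 0.3090
d = R·√(Δφ² + q²Δλ²) = 6371·0.15324 = 976 km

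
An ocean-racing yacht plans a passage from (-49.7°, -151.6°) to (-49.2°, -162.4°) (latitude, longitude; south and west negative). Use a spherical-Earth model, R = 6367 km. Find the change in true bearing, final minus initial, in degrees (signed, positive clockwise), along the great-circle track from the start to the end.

Initial bearing θ₁ = atan2(sin Δλ cos φ₂, cos φ₁ sin φ₂ − sin φ₁ cos φ₂ cos Δλ) = 269.95°
Final bearing θ₂ = (initial bearing from the destination back to the start) + 180° = 278.17°
Δθ = θ₂ − θ₁ = +8.2°

+8.2°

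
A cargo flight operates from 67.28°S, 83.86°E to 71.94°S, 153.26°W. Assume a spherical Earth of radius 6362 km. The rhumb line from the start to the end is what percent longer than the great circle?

20.1%

Great circle: σ = 0.6233 rad → d_gc = Rσ = 3965.4 km
Rhumb: Δφ = -0.0813, Δλ = +2.1447, Δψ = -0.2344, q = Δφ/Δψ = 0.3469 → d_rh = R√(Δφ²+q²Δλ²) = 4761.6 km
Excess = (4761.6 − 3965.4) / 3965.4 = 796.2 / 3965.4 = 20.08% ≈ 20.1%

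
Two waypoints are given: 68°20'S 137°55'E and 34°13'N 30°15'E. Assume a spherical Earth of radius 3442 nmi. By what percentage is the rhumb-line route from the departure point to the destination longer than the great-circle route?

Great circle: σ = 2.2335 rad → d_gc = Rσ = 7687.7 nmi
Rhumb: Δφ = +1.7898, Δλ = -1.8791, Δψ = +2.2898, q = Δφ/Δψ = 0.7817 → d_rh = R√(Δφ²+q²Δλ²) = 7969.5 nmi
Excess = (7969.5 − 7687.7) / 7687.7 = 281.8 / 7687.7 = 3.67% ≈ 3.7%

3.7%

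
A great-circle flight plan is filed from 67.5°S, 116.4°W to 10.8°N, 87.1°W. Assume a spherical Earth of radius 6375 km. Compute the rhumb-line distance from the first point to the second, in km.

9055 km

Δψ = ln[tan(π/4+φ₂/2)/tan(π/4+φ₁/2)] = +1.8045;  Δφ = +1.3666 rad,  Δλ = +0.5114 rad
q = Δφ/Δψ = 0.7573
d = R·√(Δφ² + q²Δλ²) = 6375·1.42041 = 9055 km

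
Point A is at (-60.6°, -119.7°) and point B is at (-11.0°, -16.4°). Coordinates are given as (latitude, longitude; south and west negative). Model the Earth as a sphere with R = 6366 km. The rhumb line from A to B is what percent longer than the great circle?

6.6%

Great circle: σ = 1.5154 rad → d_gc = Rσ = 9647.0 km
Rhumb: Δφ = +0.8657, Δλ = +1.8029, Δψ = +1.1449, q = Δφ/Δψ = 0.7561 → d_rh = R√(Δφ²+q²Δλ²) = 10280.1 km
Excess = (10280.1 − 9647.0) / 9647.0 = 633.1 / 9647.0 = 6.56% ≈ 6.6%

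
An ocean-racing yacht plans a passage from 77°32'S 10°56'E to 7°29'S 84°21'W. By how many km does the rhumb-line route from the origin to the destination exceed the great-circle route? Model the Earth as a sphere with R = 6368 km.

645 km

Great circle: cos σ = sin φ₁ sin φ₂ + cos φ₁ cos φ₂ cos Δλ,  σ = 1.4631 rad → d_gc = 9317.21 km
Rhumb line: Δψ = +2.0834, q = Δφ/Δψ = 0.5868, d_rh = R√(Δφ²+q²Δλ²) = 9961.73 km
Excess = 9961.73 − 9317.21 = 644.52 ≈ 645 km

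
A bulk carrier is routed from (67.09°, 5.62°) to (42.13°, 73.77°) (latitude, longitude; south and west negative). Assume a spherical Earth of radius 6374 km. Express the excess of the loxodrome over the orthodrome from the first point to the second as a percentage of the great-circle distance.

4.2%

Great circle: σ = 0.7593 rad → d_gc = Rσ = 4839.5 km
Rhumb: Δφ = -0.4356, Δλ = +1.1894, Δψ = -0.7841, q = Δφ/Δψ = 0.5556 → d_rh = R√(Δφ²+q²Δλ²) = 5044.9 km
Excess = (5044.9 − 4839.5) / 4839.5 = 205.4 / 4839.5 = 4.24% ≈ 4.2%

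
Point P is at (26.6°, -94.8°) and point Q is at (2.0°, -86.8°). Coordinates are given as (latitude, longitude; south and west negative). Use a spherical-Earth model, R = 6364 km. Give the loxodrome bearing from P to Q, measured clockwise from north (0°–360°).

162.7°

Δψ = ln[tan(π/4+φ₂/2)/tan(π/4+φ₁/2)] = -0.4470
Δλ = +0.1396 rad (taken the short way round)
course = atan2(Δλ, Δψ) = 162.65°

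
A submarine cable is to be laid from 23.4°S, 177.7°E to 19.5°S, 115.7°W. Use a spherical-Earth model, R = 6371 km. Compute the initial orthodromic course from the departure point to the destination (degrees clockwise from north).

100.3°

N = sin Δλ·cos φ₂ = +0.8651;  D = cos φ₁ sin φ₂ − sin φ₁ cos φ₂ cos Δλ = -0.1577
initial course = atan2(N, D) = 100.33°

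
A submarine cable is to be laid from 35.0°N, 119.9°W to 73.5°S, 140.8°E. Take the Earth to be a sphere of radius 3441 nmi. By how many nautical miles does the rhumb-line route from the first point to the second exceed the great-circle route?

280 nmi

Great circle: cos σ = sin φ₁ sin φ₂ + cos φ₁ cos φ₂ cos Δλ,  σ = 2.1988 rad → d_gc = 7566.2 nmi
Rhumb line: Δψ = -2.5839, q = Δφ/Δψ = 0.7329, d_rh = R√(Δφ²+q²Δλ²) = 7846.2 nmi
Excess = 7846.2 − 7566.2 = 280.0 ≈ 280 nmi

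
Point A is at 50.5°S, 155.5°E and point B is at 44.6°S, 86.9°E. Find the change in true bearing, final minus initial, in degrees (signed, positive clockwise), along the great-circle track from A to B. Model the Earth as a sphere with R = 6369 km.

Initial bearing θ₁ = atan2(sin Δλ cos φ₂, cos φ₁ sin φ₂ − sin φ₁ cos φ₂ cos Δλ) = 249.63°
Final bearing θ₂ = (initial bearing from the destination back to the start) + 180° = 303.13°
Δθ = θ₂ − θ₁ = +53.5°

+53.5°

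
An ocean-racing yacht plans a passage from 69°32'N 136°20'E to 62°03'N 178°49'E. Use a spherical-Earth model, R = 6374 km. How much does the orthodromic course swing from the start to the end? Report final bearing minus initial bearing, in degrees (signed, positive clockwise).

+39.1°

Initial bearing θ₁ = atan2(sin Δλ cos φ₂, cos φ₁ sin φ₂ − sin φ₁ cos φ₂ cos Δλ) = 92.71°
Final bearing θ₂ = (initial bearing from the destination back to the start) + 180° = 131.82°
Δθ = θ₂ − θ₁ = +39.1°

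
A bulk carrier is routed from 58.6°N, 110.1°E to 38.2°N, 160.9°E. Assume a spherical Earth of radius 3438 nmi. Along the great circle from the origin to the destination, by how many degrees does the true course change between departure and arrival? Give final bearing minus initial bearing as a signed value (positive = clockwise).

Initial bearing θ₁ = atan2(sin Δλ cos φ₂, cos φ₁ sin φ₂ − sin φ₁ cos φ₂ cos Δλ) = 99.49°
Final bearing θ₂ = (initial bearing from the destination back to the start) + 180° = 139.16°
Δθ = θ₂ − θ₁ = +39.7°

+39.7°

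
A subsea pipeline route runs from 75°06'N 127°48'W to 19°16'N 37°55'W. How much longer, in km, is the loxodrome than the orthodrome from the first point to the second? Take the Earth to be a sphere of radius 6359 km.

530 km

Great circle: cos σ = sin φ₁ sin φ₂ + cos φ₁ cos φ₂ cos Δλ,  σ = 1.2457 rad → d_gc = 7921.6 km
Rhumb line: Δψ = -1.6916, q = Δφ/Δψ = 0.5761, d_rh = R√(Δφ²+q²Δλ²) = 8451.3 km
Excess = 8451.3 − 7921.6 = 529.7 ≈ 530 km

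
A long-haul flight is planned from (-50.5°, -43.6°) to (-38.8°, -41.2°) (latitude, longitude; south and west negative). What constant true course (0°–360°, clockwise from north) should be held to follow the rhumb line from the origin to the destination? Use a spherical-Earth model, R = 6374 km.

Δψ = ln[tan(π/4+φ₂/2)/tan(π/4+φ₁/2)] = +0.2885
Δλ = +0.0419 rad (taken the short way round)
course = atan2(Δλ, Δψ) = 8.26°

8.3°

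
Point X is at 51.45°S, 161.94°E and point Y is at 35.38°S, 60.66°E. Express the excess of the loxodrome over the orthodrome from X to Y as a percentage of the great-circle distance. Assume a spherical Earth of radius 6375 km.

Great circle: σ = 1.2096 rad → d_gc = Rσ = 7711.0 km
Rhumb: Δφ = +0.2805, Δλ = -1.7677, Δψ = +0.3897, q = Δφ/Δψ = 0.7197 → d_rh = R√(Δφ²+q²Δλ²) = 8304.9 km
Excess = (8304.9 − 7711.0) / 7711.0 = 593.9 / 7711.0 = 7.70% ≈ 7.7%

7.7%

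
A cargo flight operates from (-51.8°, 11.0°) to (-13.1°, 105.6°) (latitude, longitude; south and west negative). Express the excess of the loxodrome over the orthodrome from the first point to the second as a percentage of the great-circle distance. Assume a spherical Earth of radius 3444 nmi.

4.4%

Great circle: σ = 1.4406 rad → d_gc = Rσ = 4961.5 nmi
Rhumb: Δφ = +0.6754, Δλ = +1.6511, Δψ = +0.8298, q = Δφ/Δψ = 0.8139 → d_rh = R√(Δφ²+q²Δλ²) = 5180.0 nmi
Excess = (5180.0 − 4961.5) / 4961.5 = 218.5 / 4961.5 = 4.40% ≈ 4.4%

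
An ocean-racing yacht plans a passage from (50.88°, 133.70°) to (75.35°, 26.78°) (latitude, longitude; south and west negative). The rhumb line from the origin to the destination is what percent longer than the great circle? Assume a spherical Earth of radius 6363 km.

13.1%

Great circle: σ = 0.7896 rad → d_gc = Rσ = 5023.9 km
Rhumb: Δφ = +0.4271, Δλ = -1.8661, Δψ = +1.0167, q = Δφ/Δψ = 0.4201 → d_rh = R√(Δφ²+q²Δλ²) = 5680.3 km
Excess = (5680.3 − 5023.9) / 5023.9 = 656.4 / 5023.9 = 13.07% ≈ 13.1%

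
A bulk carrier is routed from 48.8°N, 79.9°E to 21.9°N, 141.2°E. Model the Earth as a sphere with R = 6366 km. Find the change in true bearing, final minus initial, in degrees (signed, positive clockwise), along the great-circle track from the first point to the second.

Initial bearing θ₁ = atan2(sin Δλ cos φ₂, cos φ₁ sin φ₂ − sin φ₁ cos φ₂ cos Δλ) = 96.28°
Final bearing θ₂ = (initial bearing from the destination back to the start) + 180° = 135.12°
Δθ = θ₂ − θ₁ = +38.8°

+38.8°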